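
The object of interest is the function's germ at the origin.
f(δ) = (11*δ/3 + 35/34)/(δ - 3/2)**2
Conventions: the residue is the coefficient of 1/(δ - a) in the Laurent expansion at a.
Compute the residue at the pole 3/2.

The residue is 11/3.

At the order-2 pole 3/2 set g(δ) = (δ - (3/2))^2*f(δ) = 11*δ/3 + 35/34.
Order-2 pole: residue = g'(a); g'(3/2) = 11/3, so the residue is 11/3.


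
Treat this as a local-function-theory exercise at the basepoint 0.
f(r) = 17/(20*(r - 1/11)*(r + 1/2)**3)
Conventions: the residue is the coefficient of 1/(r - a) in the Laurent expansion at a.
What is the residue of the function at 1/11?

At the order-1 pole 1/11 set g(r) = (r - (1/11))*f(r) = 17/(20*(r + 1/2)**3).
Simple pole: residue = g(a) at a = 1/11, which is 45254/10985.

The residue is 45254/10985.


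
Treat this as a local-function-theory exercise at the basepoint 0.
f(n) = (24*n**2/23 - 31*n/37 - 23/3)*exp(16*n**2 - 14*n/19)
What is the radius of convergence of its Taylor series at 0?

The factor exp(16*n**2 - 14*n/19) is entire and contributes no finite singular point.
The polynomial part has no poles.
No finite singular points: the Taylor series at 0 converges everywhere.

The radius of convergence is infinite.


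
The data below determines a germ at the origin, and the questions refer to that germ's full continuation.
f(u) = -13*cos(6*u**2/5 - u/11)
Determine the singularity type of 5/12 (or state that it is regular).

The point is a regular point.

There is no denominator, hence no pole anywhere.
The factor cos(6*u**2/5 - u/11) is entire.
So the germ continues analytically to 5/12.


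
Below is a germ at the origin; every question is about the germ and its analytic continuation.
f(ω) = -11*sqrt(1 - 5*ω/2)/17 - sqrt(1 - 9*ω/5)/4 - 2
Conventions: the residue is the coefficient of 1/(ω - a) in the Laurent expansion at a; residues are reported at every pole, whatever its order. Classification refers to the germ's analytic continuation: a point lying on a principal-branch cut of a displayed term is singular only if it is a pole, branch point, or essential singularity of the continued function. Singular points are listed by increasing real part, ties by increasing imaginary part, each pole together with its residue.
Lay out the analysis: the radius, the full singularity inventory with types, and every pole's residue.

Branch term (-1/4)*sqrt(1 - ω/(5/9)): its argument vanishes at ω = 5/9, a square-root branch point, modulus 5/9.
Branch term (-11/17)*sqrt(1 - ω/(2/5)): its argument vanishes at ω = 2/5, a square-root branch point, modulus 2/5.
The radius of convergence is the smallest modulus among the singular points: 2/5.
List the singular points by increasing real part (a conjugate pair: the negative imaginary part first).

Radius of convergence at 0: 2/5.
At 2/5: an algebraic (square-root) branch point.
At 5/9: an algebraic (square-root) branch point.


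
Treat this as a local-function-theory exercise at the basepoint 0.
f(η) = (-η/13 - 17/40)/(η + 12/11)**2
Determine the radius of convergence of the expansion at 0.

The radius of convergence is 12/11.

Denominator factor (η + 12/11)^2: pole of order 2 at -12/11, modulus 12/11.
The radius of convergence is the smallest modulus among the singular points: 12/11.


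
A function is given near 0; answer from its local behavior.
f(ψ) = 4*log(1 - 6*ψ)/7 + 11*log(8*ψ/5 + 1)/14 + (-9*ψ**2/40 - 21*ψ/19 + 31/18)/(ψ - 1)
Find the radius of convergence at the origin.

Denominator factor (ψ - 1): pole of order 1 at 1, modulus 1.
Branch term (11/14)*log(1 - ψ/(-5/8)): its argument vanishes at ψ = -5/8, a logarithmic branch point, modulus 5/8.
Branch term (4/7)*log(1 - ψ/(1/6)): its argument vanishes at ψ = 1/6, a logarithmic branch point, modulus 1/6.
The radius of convergence is the smallest modulus among the singular points: 1/6.

The radius of convergence is 1/6.


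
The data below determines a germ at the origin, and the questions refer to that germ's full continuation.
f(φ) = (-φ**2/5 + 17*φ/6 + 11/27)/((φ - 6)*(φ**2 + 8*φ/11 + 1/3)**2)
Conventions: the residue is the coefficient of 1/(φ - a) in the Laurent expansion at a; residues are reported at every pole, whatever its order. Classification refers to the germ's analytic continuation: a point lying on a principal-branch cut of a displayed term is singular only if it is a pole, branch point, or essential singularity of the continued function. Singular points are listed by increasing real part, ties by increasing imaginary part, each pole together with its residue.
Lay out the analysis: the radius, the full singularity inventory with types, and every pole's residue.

Radius of convergence at 0: (1/3)*sqrt(3).
At (-4/11) - ((1/33)*sqrt(219))*i: a pole of order 2; residue (-83369/27054735) + ((6783650467/384465820840)*sqrt(219))*i.
At (-4/11) + ((1/33)*sqrt(219))*i: a pole of order 2; residue (-83369/27054735) - ((6783650467/384465820840)*sqrt(219))*i.
At 6: a pole of order 1; residue 166738/27054735.


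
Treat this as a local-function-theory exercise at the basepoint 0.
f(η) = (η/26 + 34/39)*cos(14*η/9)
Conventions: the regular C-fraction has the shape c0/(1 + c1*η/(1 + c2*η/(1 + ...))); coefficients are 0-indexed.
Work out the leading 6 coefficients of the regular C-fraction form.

The regular C-fraction coefficients are [34/39, -3/68, 453881/16524, -6664/243, -16660/453881, -228763/30863908].

Taylor coefficients (expand at 0): a_0 = 34/39, a_1 = 1/26, a_2 = -3332/3159, a_3 = -49/1053, a_4 = 163268/767637, a_5 = 2401/255879.
c0 = a_0 = 34/39. Peel one level at a time: if S = 1 + c*η/S' with S'(0) = 1, then c is the η-coefficient of S and S' = c*η/(S - 1).
S_1 = c0/f = 1 + (-3/68)*η + (453881/374544)*η^2 + ...; c1 = -3/68.
S_2 = c1*η/(S_1 - 1) = 1 + (453881/16524)*η + (44480338/59049)*η^2 + ...; c2 = 453881/16524.
S_3 = c2*η/(S_2 - 1) = 1 + (-6664/243)*η + (-111022240/110293083)*η^2 + ...; c3 = -6664/243.
S_4 = c3*η/(S_3 - 1) = 1 + (-16660/453881)*η + (-56046935/206007962161)*η^2 + ...; c4 = -16660/453881.
S_5 = c4*η/(S_4 - 1) = 1 + (-228763/30863908)*η + ...; c5 = -228763/30863908.


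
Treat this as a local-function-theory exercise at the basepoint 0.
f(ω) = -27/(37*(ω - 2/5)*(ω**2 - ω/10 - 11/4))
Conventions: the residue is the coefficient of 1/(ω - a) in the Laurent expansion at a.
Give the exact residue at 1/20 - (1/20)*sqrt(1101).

The residue is -1350/9731 + (3150/3571277)*sqrt(1101).

The factor ω**2 - ω/10 - 11/4 splits as (ω - a)(ω - a') with a = 1/20 - (1/20)*sqrt(1101), a' = 1/20 + (1/20)*sqrt(1101). At the order-1 pole a set g(ω) = (ω - a)*f(ω) = [-27/(37*(ω - 2/5))] / (ω - a').
Simple pole: residue = g(a) at a = 1/20 - (1/20)*sqrt(1101), which is -1350/9731 + (3150/3571277)*sqrt(1101).


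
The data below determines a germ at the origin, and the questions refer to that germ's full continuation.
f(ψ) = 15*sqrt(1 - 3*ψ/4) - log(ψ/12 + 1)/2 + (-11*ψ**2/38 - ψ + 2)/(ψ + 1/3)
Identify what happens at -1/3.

The point is a pole of order 1.

The denominator factor ψ + 1/3 vanishes at -1/3 and appears to the power 1; the numerator there equals 787/342, nonzero, and no other factor vanishes.
The branch terms are analytic at this point.
Hence a pole whose order is the multiplicity, 1.


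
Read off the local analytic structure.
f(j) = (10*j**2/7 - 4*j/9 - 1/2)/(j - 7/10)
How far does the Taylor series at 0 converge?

The radius of convergence is 7/10.

Denominator factor (j - 7/10): pole of order 1 at 7/10, modulus 7/10.
The radius of convergence is the smallest modulus among the singular points: 7/10.


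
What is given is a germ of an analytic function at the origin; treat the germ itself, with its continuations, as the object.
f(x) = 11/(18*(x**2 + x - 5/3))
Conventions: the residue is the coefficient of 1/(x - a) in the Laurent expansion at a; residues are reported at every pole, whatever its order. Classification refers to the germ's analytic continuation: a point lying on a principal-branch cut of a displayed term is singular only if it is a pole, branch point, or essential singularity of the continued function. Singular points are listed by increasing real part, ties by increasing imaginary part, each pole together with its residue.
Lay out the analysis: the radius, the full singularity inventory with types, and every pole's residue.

Radius of convergence at 0: -1/2 + (1/6)*sqrt(69).
At -1/2 - (1/6)*sqrt(69): a pole of order 1; residue -(11/414)*sqrt(69).
At -1/2 + (1/6)*sqrt(69): a pole of order 1; residue (11/414)*sqrt(69).

Denominator factor (x**2 + x - 5/3): discriminant 23/3, real irrational roots -1/2 + (1/6)*sqrt(69) and -1/2 - (1/6)*sqrt(69); poles of order 1, moduli -1/2 + (1/6)*sqrt(69) and 1/2 + (1/6)*sqrt(69).
The radius of convergence is the smallest modulus among the singular points: -1/2 + (1/6)*sqrt(69).
The factor x**2 + x - 5/3 splits as (x - a)(x - a') with a = -1/2 - (1/6)*sqrt(69), a' = -1/2 + (1/6)*sqrt(69). At the order-1 pole a set g(x) = (x - a)*f(x) = [11/18] / (x - a').
Simple pole: residue = g(a) at a = -1/2 - (1/6)*sqrt(69), which is -(11/414)*sqrt(69).
The factor x**2 + x - 5/3 splits as (x - a)(x - a') with a = -1/2 + (1/6)*sqrt(69), a' = -1/2 - (1/6)*sqrt(69). At the order-1 pole a set g(x) = (x - a)*f(x) = [11/18] / (x - a').
Simple pole: residue = g(a) at a = -1/2 + (1/6)*sqrt(69), which is (11/414)*sqrt(69).
List the singular points by increasing real part (a conjugate pair: the negative imaginary part first).


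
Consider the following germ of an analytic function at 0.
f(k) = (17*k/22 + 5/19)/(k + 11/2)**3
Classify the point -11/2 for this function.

The point is a pole of order 3.

The denominator factor k + 11/2 vanishes at -11/2 and appears to the power 3; the numerator there equals -303/76, nonzero, and no other factor vanishes.
Hence a pole whose order is the multiplicity, 3.


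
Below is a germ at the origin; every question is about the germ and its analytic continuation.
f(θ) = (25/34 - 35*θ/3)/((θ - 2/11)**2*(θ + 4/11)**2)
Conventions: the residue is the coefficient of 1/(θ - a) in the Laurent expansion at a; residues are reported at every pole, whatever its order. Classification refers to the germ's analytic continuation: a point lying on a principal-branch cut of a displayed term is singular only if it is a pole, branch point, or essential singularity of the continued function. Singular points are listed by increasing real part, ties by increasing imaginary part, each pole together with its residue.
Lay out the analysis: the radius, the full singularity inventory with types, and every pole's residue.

Denominator factor (θ - 2/11)^2: pole of order 2 at 2/11, modulus 2/11.
Denominator factor (θ + 4/11)^2: pole of order 2 at -4/11, modulus 4/11.
The radius of convergence is the smallest modulus among the singular points: 2/11.
At the order-2 pole -4/11 set g(θ) = (θ - (-4/11))^2*f(θ) = (25/34 - 35*θ/3)/(θ - 2/11)**2.
Order-2 pole: residue = g'(a); g'(-4/11) = 243815/11016, so the residue is 243815/11016.
At the order-2 pole 2/11 set g(θ) = (θ - (2/11))^2*f(θ) = (25/34 - 35*θ/3)/(θ + 4/11)**2.
Order-2 pole: residue = g'(a); g'(2/11) = -243815/11016, so the residue is -243815/11016.
List the singular points by increasing real part (a conjugate pair: the negative imaginary part first).

Radius of convergence at 0: 2/11.
At -4/11: a pole of order 2; residue 243815/11016.
At 2/11: a pole of order 2; residue -243815/11016.


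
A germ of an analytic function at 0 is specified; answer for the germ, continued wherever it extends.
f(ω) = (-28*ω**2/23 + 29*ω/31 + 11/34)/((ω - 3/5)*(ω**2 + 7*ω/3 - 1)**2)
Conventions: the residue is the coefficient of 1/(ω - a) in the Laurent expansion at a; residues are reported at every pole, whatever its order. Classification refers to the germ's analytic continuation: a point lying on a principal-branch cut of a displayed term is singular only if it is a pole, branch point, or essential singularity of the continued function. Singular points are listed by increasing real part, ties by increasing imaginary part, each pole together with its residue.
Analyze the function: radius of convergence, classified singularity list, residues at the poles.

Radius of convergence at 0: -7/6 + (1/6)*sqrt(85).
At -7/6 - (1/6)*sqrt(85): a pole of order 2; residue -6765925/17502724 + (57836257/1099627660)*sqrt(85).
At -7/6 + (1/6)*sqrt(85): a pole of order 2; residue -6765925/17502724 - (57836257/1099627660)*sqrt(85).
At 3/5: a pole of order 1; residue 6765925/8751362.


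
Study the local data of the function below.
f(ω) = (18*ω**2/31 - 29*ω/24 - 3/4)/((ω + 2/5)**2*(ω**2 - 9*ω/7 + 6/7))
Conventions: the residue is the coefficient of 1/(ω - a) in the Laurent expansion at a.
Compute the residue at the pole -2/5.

The residue is -16657375/13359264.

At the order-2 pole -2/5 set g(ω) = (ω - (-2/5))^2*f(ω) = (18*ω**2/31 - 29*ω/24 - 3/4)/(ω**2 - 9*ω/7 + 6/7).
Order-2 pole: residue = g'(a); g'(-2/5) = -16657375/13359264, so the residue is -16657375/13359264.


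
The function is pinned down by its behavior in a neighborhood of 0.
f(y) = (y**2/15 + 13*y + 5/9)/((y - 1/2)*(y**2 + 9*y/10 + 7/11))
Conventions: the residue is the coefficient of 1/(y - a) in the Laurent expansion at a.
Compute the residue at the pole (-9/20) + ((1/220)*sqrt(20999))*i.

The factor y**2 + 9*y/10 + 7/11 splits as (y - a)(y - a') with a = (-9/20) + ((1/220)*sqrt(20999))*i, a' = (-9/20) - ((1/220)*sqrt(20999))*i. At the order-1 pole a set g(y) = (y - a)*f(y) = [(y**2/15 + 13*y + 5/9)/(y - 1/2)] / (y - a').
Simple pole: residue = g(a) at a = (-9/20) + ((1/220)*sqrt(20999))*i, which is (-69133/26460) - ((2110397/50512140)*sqrt(20999))*i.

The residue is (-69133/26460) - ((2110397/50512140)*sqrt(20999))*i.


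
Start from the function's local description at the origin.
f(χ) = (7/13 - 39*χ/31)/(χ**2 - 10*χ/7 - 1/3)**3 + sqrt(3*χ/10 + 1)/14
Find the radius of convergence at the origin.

The radius of convergence is -5/7 + (2/21)*sqrt(93).

Denominator factor (χ**2 - 10*χ/7 - 1/3)^3: discriminant 496/147, real irrational roots 5/7 + (2/21)*sqrt(93) and 5/7 - (2/21)*sqrt(93); poles of order 3, moduli 5/7 + (2/21)*sqrt(93) and -5/7 + (2/21)*sqrt(93).
Branch term (1/14)*sqrt(1 - χ/(-10/3)): its argument vanishes at χ = -10/3, a square-root branch point, modulus 10/3.
The radius of convergence is the smallest modulus among the singular points: -5/7 + (2/21)*sqrt(93).


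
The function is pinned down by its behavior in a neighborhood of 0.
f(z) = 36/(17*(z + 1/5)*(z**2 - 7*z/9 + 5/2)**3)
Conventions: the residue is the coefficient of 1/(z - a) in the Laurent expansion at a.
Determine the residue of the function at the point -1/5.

The residue is 3280500000/30341100149.

At the order-1 pole -1/5 set g(z) = (z - (-1/5))*f(z) = 36/(17*(z**2 - 7*z/9 + 5/2)**3).
Simple pole: residue = g(a) at a = -1/5, which is 3280500000/30341100149.


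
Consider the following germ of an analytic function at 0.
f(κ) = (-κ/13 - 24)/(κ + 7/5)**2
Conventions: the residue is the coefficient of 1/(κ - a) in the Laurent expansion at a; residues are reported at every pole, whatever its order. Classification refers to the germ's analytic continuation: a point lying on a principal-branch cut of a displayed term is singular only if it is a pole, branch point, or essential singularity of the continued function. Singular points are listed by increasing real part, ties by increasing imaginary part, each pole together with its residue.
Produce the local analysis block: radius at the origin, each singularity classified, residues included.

Radius of convergence at 0: 7/5.
At -7/5: a pole of order 2; residue -1/13.

Denominator factor (κ + 7/5)^2: pole of order 2 at -7/5, modulus 7/5.
The radius of convergence is the smallest modulus among the singular points: 7/5.
At the order-2 pole -7/5 set g(κ) = (κ - (-7/5))^2*f(κ) = -κ/13 - 24.
Order-2 pole: residue = g'(a); g'(-7/5) = -1/13, so the residue is -1/13.


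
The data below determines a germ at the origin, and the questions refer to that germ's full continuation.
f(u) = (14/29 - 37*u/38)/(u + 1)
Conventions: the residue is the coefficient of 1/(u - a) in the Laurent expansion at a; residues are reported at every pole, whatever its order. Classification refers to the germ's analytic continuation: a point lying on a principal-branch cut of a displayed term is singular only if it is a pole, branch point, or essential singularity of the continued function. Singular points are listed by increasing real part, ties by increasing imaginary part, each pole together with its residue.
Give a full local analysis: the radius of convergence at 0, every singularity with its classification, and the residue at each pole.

Radius of convergence at 0: 1.
At -1: a pole of order 1; residue 1605/1102.

Denominator factor (u + 1): pole of order 1 at -1, modulus 1.
The radius of convergence is the smallest modulus among the singular points: 1.
At the order-1 pole -1 set g(u) = (u - (-1))*f(u) = 14/29 - 37*u/38.
Simple pole: residue = g(a) at a = -1, which is 1605/1102.


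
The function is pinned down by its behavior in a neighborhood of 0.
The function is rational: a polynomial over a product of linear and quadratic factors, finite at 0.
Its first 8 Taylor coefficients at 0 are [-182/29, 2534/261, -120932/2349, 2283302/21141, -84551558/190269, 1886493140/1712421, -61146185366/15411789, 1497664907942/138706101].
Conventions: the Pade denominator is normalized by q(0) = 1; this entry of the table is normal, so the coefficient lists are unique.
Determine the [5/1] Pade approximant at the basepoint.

Taylor coefficients needed (read off): a_0 = -182/29, a_1 = 2534/261, a_2 = -120932/2349, a_3 = 2283302/21141, a_4 = -84551558/190269, a_5 = 1886493140/1712421, a_6 = -61146185366/15411789.
Write the denominator as Q(ω) = 1 + q1*ω. Requiring Q*f - P = O(ω^7) with deg P <= 5 kills the coefficients of ω^6..ω^6 in Q*f:
  ω^6: a_6 + q1*a_5 = 0, i.e. -61146185366/15411789 + (1886493140/1712421)*q1 = 0.
Solving this linear system: q1 = 89134381/24749910.
The numerator is Q*f truncated at degree 5: P0 = a_0 = -182/29; P1 = a_1 + q1*a_0 = -514110149/39874855; P2 = a_2 + q1*a_1 = -658612773/39874855; P3 = a_3 + q1*a_2 = -3086516664/39874855; P4 = a_4 + q1*a_3 = -2209665339/39874855; P5 = a_5 + q1*a_4 = -19886988051/39874855.

The Pade approximant has numerator coefficients [-182/29, -514110149/39874855, -658612773/39874855, -3086516664/39874855, -2209665339/39874855, -19886988051/39874855]; denominator coefficients [1, 89134381/24749910].


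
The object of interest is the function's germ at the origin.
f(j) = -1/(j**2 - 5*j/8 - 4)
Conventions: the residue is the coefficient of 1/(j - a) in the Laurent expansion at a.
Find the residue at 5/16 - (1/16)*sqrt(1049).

The residue is (8/1049)*sqrt(1049).

The factor j**2 - 5*j/8 - 4 splits as (j - a)(j - a') with a = 5/16 - (1/16)*sqrt(1049), a' = 5/16 + (1/16)*sqrt(1049). At the order-1 pole a set g(j) = (j - a)*f(j) = [-1] / (j - a').
Simple pole: residue = g(a) at a = 5/16 - (1/16)*sqrt(1049), which is (8/1049)*sqrt(1049).


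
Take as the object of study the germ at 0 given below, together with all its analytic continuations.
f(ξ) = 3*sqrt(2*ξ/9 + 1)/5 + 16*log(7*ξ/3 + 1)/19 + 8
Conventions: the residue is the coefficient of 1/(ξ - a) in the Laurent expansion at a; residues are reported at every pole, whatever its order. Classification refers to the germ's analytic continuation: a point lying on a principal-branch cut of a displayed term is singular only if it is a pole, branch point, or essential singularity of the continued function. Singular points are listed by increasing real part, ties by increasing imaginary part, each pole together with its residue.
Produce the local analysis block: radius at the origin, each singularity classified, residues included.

Branch term (3/5)*sqrt(1 - ξ/(-9/2)): its argument vanishes at ξ = -9/2, a square-root branch point, modulus 9/2.
Branch term (16/19)*log(1 - ξ/(-3/7)): its argument vanishes at ξ = -3/7, a logarithmic branch point, modulus 3/7.
The radius of convergence is the smallest modulus among the singular points: 3/7.
List the singular points by increasing real part (a conjugate pair: the negative imaginary part first).

Radius of convergence at 0: 3/7.
At -9/2: an algebraic (square-root) branch point.
At -3/7: a logarithmic branch point.


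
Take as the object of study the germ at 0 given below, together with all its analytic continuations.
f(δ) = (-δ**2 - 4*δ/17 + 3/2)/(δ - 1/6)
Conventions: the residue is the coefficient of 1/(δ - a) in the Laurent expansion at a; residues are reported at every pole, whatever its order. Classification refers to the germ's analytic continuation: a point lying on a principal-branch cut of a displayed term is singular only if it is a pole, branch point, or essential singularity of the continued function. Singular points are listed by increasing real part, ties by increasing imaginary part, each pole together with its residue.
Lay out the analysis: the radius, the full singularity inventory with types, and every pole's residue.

Denominator factor (δ - 1/6): pole of order 1 at 1/6, modulus 1/6.
The radius of convergence is the smallest modulus among the singular points: 1/6.
At the order-1 pole 1/6 set g(δ) = (δ - (1/6))*f(δ) = -δ**2 - 4*δ/17 + 3/2.
Simple pole: residue = g(a) at a = 1/6, which is 877/612.

Radius of convergence at 0: 1/6.
At 1/6: a pole of order 1; residue 877/612.


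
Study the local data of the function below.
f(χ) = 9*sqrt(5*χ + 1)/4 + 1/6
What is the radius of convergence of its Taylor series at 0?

The radius of convergence is 1/5.

Branch term (9/4)*sqrt(1 - χ/(-1/5)): its argument vanishes at χ = -1/5, a square-root branch point, modulus 1/5.
The radius of convergence is the smallest modulus among the singular points: 1/5.


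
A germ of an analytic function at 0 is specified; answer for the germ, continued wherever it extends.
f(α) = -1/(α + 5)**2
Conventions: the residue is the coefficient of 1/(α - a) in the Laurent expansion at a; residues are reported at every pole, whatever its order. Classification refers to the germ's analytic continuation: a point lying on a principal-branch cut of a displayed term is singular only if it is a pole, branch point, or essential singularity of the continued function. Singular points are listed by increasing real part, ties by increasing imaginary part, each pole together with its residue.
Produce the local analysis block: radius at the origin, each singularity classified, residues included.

Denominator factor (α + 5)^2: pole of order 2 at -5, modulus 5.
The radius of convergence is the smallest modulus among the singular points: 5.
At the order-2 pole -5 set g(α) = (α - (-5))^2*f(α) = -1.
Order-2 pole: residue = g'(a); g'(-5) = 0, so the residue is 0.

Radius of convergence at 0: 5.
At -5: a pole of order 2; residue 0.


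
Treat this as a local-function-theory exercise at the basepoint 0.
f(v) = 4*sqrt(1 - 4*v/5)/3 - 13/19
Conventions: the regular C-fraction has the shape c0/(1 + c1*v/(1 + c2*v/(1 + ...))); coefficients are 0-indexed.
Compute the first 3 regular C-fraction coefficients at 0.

Taylor coefficients (expand at 0): a_0 = 37/57, a_1 = -8/15, a_2 = -8/75.
c0 = a_0 = 37/57. Peel one level at a time: if S = 1 + c*v/S' with S'(0) = 1, then c is the v-coefficient of S and S' = c*v/(S - 1).
S_1 = c0/f = 1 + (152/185)*v + (28728/34225)*v^2 + ...; c1 = 152/185.
S_2 = c1*v/(S_1 - 1) = 1 + (-189/185)*v + ...; c2 = -189/185.

The regular C-fraction coefficients are [37/57, 152/185, -189/185].


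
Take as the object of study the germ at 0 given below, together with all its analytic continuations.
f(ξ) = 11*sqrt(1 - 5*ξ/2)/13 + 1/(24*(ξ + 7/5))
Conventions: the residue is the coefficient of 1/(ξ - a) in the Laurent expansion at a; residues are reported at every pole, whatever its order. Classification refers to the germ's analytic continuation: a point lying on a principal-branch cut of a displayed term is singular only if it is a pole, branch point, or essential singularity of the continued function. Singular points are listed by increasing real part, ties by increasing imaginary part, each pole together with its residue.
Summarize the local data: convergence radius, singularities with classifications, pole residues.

Radius of convergence at 0: 2/5.
At -7/5: a pole of order 1; residue 1/24.
At 2/5: an algebraic (square-root) branch point.

Denominator factor (ξ + 7/5): pole of order 1 at -7/5, modulus 7/5.
Branch term (11/13)*sqrt(1 - ξ/(2/5)): its argument vanishes at ξ = 2/5, a square-root branch point, modulus 2/5.
The radius of convergence is the smallest modulus among the singular points: 2/5.
The branch term is analytic at -7/5 and contributes nothing to the residue; only the rational part matters.
At the order-1 pole -7/5 set g(ξ) = (ξ - (-7/5))*(rational part) = 1/24.
Simple pole: residue = g(a) at a = -7/5, which is 1/24.
List the singular points by increasing real part (a conjugate pair: the negative imaginary part first).


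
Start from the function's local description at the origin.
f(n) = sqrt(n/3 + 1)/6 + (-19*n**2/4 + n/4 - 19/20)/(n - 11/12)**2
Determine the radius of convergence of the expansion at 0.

Denominator factor (n - 11/12)^2: pole of order 2 at 11/12, modulus 11/12.
Branch term (1/6)*sqrt(1 - n/(-3)): its argument vanishes at n = -3, a square-root branch point, modulus 3.
The radius of convergence is the smallest modulus among the singular points: 11/12.

The radius of convergence is 11/12.


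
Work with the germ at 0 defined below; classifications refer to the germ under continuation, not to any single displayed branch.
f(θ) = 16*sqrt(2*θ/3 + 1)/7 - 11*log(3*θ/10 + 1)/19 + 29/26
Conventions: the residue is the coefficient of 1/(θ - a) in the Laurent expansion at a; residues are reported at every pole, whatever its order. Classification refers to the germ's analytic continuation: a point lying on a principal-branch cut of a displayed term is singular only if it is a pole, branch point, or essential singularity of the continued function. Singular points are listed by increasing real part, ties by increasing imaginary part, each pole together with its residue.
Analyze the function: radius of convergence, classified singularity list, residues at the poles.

Radius of convergence at 0: 3/2.
At -10/3: a logarithmic branch point.
At -3/2: an algebraic (square-root) branch point.

Branch term (-11/19)*log(1 - θ/(-10/3)): its argument vanishes at θ = -10/3, a logarithmic branch point, modulus 10/3.
Branch term (16/7)*sqrt(1 - θ/(-3/2)): its argument vanishes at θ = -3/2, a square-root branch point, modulus 3/2.
The radius of convergence is the smallest modulus among the singular points: 3/2.
List the singular points by increasing real part (a conjugate pair: the negative imaginary part first).


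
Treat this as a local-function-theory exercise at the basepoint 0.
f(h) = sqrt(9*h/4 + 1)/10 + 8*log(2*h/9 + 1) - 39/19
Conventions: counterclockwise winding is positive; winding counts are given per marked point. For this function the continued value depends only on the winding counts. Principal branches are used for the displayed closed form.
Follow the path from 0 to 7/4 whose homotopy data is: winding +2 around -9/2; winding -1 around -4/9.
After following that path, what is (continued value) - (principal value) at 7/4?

Continued minus principal equals (-(1/20)*sqrt(79)) + ((32)*pi)*i.

The rational part is single-valued and drops out of the difference; each branch term changes only by its own monodromy.
(1/10)*sqrt(1 - h/(-4/9)): winding -1 is odd, the square root flips sign, contributing -2*(1/10)*sqrt(1 - (7/4)/(-4/9)) = -2*(1/10)*sqrt(79/16) = -(1/20)*sqrt(79).
(8)*log(1 - h/(-9/2)): each positive loop around -9/2 adds 2*pi*i to the log, so winding +2 contributes (8)*(2)*2*pi*i = (32)*pi*i.
Summing the contributions at h = 7/4 gives (-(1/20)*sqrt(79)) + ((32)*pi)*i.


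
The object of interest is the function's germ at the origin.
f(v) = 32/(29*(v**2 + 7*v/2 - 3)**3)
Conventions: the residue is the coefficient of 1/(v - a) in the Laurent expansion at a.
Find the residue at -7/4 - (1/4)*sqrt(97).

The factor v**2 + 7*v/2 - 3 splits as (v - a)(v - a') with a = -7/4 - (1/4)*sqrt(97), a' = -7/4 + (1/4)*sqrt(97). At the order-3 pole a set g(v) = (v - a)^3*f(v) = [32/29] / (v - a')^3.
Order-3 pole: residue = g''(a)/2; g''(-7/4 - (1/4)*sqrt(97)) = -(12288/26467517)*sqrt(97), so the residue is -(6144/26467517)*sqrt(97).

The residue is -(6144/26467517)*sqrt(97).


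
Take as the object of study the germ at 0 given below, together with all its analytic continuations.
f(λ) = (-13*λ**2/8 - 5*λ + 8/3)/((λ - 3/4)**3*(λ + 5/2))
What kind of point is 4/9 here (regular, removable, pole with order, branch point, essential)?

The point is a regular point.

Denominator factors: λ - 3/4 = -11/36 at λ = 4/9; λ + 5/2 = 53/18 at λ = 4/9 — none vanishes.
So the germ continues analytically to 4/9.


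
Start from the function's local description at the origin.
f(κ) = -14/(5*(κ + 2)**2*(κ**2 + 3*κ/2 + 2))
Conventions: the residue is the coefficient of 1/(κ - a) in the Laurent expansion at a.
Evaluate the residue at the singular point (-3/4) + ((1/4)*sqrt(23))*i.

The factor κ**2 + 3*κ/2 + 2 splits as (κ - a)(κ - a') with a = (-3/4) + ((1/4)*sqrt(23))*i, a' = (-3/4) - ((1/4)*sqrt(23))*i. At the order-1 pole a set g(κ) = (κ - a)*f(κ) = [-14/(5*(κ + 2)**2)] / (κ - a').
Simple pole: residue = g(a) at a = (-3/4) + ((1/4)*sqrt(23))*i, which is (7/18) + ((7/2070)*sqrt(23))*i.

The residue is (7/18) + ((7/2070)*sqrt(23))*i.


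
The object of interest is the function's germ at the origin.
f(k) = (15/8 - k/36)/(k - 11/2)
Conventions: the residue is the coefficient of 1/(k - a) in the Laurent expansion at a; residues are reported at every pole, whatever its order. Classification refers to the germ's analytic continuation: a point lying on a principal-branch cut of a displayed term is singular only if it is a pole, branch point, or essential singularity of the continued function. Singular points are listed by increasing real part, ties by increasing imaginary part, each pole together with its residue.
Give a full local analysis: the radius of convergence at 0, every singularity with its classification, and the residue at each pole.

Radius of convergence at 0: 11/2.
At 11/2: a pole of order 1; residue 31/18.

Denominator factor (k - 11/2): pole of order 1 at 11/2, modulus 11/2.
The radius of convergence is the smallest modulus among the singular points: 11/2.
At the order-1 pole 11/2 set g(k) = (k - (11/2))*f(k) = 15/8 - k/36.
Simple pole: residue = g(a) at a = 11/2, which is 31/18.


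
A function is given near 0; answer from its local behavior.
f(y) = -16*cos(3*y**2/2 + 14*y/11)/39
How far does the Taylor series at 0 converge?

The radius of convergence is infinite.

The factor cos(3*y**2/2 + 14*y/11) is entire and contributes no finite singular point.
The polynomial part has no poles.
No finite singular points: the Taylor series at 0 converges everywhere.


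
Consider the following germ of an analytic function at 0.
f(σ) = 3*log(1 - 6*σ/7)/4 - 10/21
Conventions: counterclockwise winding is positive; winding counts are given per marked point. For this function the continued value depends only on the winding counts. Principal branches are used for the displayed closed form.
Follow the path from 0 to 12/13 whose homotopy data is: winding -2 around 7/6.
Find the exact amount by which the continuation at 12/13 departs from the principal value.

The rational part is single-valued and drops out of the difference; each branch term changes only by its own monodromy.
(3/4)*log(1 - σ/(7/6)): each positive loop around 7/6 adds 2*pi*i to the log, so winding -2 contributes (3/4)*(-2)*2*pi*i = -(3)*pi*i.
Summing the contributions at σ = 12/13 gives -(3)*pi*i.

Continued minus principal equals -(3)*pi*i.


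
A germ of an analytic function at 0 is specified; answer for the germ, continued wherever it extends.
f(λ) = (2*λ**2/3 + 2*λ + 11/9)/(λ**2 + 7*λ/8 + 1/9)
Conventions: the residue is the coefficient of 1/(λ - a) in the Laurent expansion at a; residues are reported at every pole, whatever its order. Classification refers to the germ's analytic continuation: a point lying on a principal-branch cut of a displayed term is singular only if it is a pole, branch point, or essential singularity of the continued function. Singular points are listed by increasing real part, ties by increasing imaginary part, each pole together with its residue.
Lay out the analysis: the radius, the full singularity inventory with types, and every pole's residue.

Denominator factor (λ**2 + 7*λ/8 + 1/9): discriminant 185/576, real irrational roots -7/16 + (1/48)*sqrt(185) and -7/16 - (1/48)*sqrt(185); poles of order 1, moduli 7/16 - (1/48)*sqrt(185) and 7/16 + (1/48)*sqrt(185).
The radius of convergence is the smallest modulus among the singular points: 7/16 - (1/48)*sqrt(185).
The factor λ**2 + 7*λ/8 + 1/9 splits as (λ - a)(λ - a') with a = -7/16 - (1/48)*sqrt(185), a' = -7/16 + (1/48)*sqrt(185). At the order-1 pole a set g(λ) = (λ - a)*f(λ) = [2*λ**2/3 + 2*λ + 11/9] / (λ - a').
Simple pole: residue = g(a) at a = -7/16 - (1/48)*sqrt(185), which is 17/24 - (913/13320)*sqrt(185).
The factor λ**2 + 7*λ/8 + 1/9 splits as (λ - a)(λ - a') with a = -7/16 + (1/48)*sqrt(185), a' = -7/16 - (1/48)*sqrt(185). At the order-1 pole a set g(λ) = (λ - a)*f(λ) = [2*λ**2/3 + 2*λ + 11/9] / (λ - a').
Simple pole: residue = g(a) at a = -7/16 + (1/48)*sqrt(185), which is 17/24 + (913/13320)*sqrt(185).
List the singular points by increasing real part (a conjugate pair: the negative imaginary part first).

Radius of convergence at 0: 7/16 - (1/48)*sqrt(185).
At -7/16 - (1/48)*sqrt(185): a pole of order 1; residue 17/24 - (913/13320)*sqrt(185).
At -7/16 + (1/48)*sqrt(185): a pole of order 1; residue 17/24 + (913/13320)*sqrt(185).


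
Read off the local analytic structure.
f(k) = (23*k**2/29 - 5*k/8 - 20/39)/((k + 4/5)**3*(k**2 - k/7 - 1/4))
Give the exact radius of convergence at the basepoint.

Denominator factor (k + 4/5)^3: pole of order 3 at -4/5, modulus 4/5.
Denominator factor (k**2 - k/7 - 1/4): discriminant 50/49, real irrational roots 1/14 + (5/14)*sqrt(2) and 1/14 - (5/14)*sqrt(2); poles of order 1, moduli 1/14 + (5/14)*sqrt(2) and -1/14 + (5/14)*sqrt(2).
The radius of convergence is the smallest modulus among the singular points: -1/14 + (5/14)*sqrt(2).

The radius of convergence is -1/14 + (5/14)*sqrt(2).


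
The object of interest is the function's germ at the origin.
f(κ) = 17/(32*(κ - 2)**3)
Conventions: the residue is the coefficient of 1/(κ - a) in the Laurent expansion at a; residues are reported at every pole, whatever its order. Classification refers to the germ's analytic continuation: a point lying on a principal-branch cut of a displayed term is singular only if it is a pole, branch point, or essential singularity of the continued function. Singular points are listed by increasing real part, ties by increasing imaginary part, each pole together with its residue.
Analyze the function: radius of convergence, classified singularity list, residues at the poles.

Radius of convergence at 0: 2.
At 2: a pole of order 3; residue 0.

Denominator factor (κ - 2)^3: pole of order 3 at 2, modulus 2.
The radius of convergence is the smallest modulus among the singular points: 2.
At the order-3 pole 2 set g(κ) = (κ - (2))^3*f(κ) = 17/32.
Order-3 pole: residue = g''(a)/2; g''(2) = 0, so the residue is 0.


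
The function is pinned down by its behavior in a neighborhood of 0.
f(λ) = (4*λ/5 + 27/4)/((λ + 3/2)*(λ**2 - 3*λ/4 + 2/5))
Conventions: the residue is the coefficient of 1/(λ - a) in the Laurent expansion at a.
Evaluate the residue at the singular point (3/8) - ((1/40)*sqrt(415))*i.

The factor λ**2 - 3*λ/4 + 2/5 splits as (λ - a)(λ - a') with a = (3/8) - ((1/40)*sqrt(415))*i, a' = (3/8) + ((1/40)*sqrt(415))*i. At the order-1 pole a set g(λ) = (λ - a)*f(λ) = [(4*λ/5 + 27/4)/(λ + 3/2)] / (λ - a').
Simple pole: residue = g(a) at a = (3/8) - ((1/40)*sqrt(415))*i, which is (-111/151) + ((10741/62665)*sqrt(415))*i.

The residue is (-111/151) + ((10741/62665)*sqrt(415))*i.


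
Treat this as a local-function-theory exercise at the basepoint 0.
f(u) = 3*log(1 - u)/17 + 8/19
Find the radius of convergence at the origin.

The radius of convergence is 1.

Branch term (3/17)*log(1 - u/(1)): its argument vanishes at u = 1, a logarithmic branch point, modulus 1.
The radius of convergence is the smallest modulus among the singular points: 1.


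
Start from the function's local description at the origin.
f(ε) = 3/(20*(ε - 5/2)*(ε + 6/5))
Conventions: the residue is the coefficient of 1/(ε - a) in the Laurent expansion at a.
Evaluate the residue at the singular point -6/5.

At the order-1 pole -6/5 set g(ε) = (ε - (-6/5))*f(ε) = 3/(20*(ε - 5/2)).
Simple pole: residue = g(a) at a = -6/5, which is -3/74.

The residue is -3/74.


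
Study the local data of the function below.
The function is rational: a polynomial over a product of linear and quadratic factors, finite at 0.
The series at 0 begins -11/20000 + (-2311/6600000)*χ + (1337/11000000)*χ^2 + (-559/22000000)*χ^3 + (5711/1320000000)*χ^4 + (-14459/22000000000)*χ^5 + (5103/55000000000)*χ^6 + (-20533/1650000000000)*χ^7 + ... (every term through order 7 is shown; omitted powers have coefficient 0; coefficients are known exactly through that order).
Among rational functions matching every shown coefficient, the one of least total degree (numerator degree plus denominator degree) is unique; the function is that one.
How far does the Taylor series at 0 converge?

The radius of convergence is 10.

No rational of total degree below 4 reproduces all 8 coefficients; solving the [1/3] Pade equations on them gives f(χ) = (-17*χ/33 - 11/20)/(χ + 10)**3, whose expansion matches every shown term.
Denominator factor (χ + 10)^3: pole of order 3 at -10, modulus 10.
The radius of convergence is the smallest modulus among the singular points: 10.


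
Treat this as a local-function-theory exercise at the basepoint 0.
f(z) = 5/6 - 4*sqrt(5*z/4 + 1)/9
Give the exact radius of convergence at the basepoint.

Branch term (-4/9)*sqrt(1 - z/(-4/5)): its argument vanishes at z = -4/5, a square-root branch point, modulus 4/5.
The radius of convergence is the smallest modulus among the singular points: 4/5.

The radius of convergence is 4/5.


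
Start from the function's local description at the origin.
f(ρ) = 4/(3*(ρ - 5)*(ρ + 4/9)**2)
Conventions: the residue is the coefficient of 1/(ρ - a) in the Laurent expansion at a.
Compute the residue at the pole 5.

At the order-1 pole 5 set g(ρ) = (ρ - (5))*f(ρ) = 4/(3*(ρ + 4/9)**2).
Simple pole: residue = g(a) at a = 5, which is 108/2401.

The residue is 108/2401.


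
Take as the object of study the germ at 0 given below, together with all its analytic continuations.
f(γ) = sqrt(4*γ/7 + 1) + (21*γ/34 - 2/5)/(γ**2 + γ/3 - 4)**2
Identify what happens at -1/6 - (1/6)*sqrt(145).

The point is a pole of order 2.

The denominator factor γ**2 + γ/3 - 4 vanishes at -1/6 - (1/6)*sqrt(145) and appears to the power 2; the numerator there equals -171/340 - (7/68)*sqrt(145), nonzero, and no other factor vanishes.
The branch terms are analytic at this point.
Hence a pole whose order is the multiplicity, 2.


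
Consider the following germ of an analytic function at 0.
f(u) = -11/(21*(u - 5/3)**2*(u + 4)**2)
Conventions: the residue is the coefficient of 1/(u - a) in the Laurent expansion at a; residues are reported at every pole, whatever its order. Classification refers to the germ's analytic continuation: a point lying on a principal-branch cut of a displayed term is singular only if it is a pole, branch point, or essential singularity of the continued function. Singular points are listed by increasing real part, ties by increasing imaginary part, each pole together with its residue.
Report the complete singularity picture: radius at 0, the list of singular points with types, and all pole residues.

Denominator factor (u + 4)^2: pole of order 2 at -4, modulus 4.
Denominator factor (u - 5/3)^2: pole of order 2 at 5/3, modulus 5/3.
The radius of convergence is the smallest modulus among the singular points: 5/3.
At the order-2 pole -4 set g(u) = (u - (-4))^2*f(u) = -11/(21*(u - 5/3)**2).
Order-2 pole: residue = g'(a); g'(-4) = -198/34391, so the residue is -198/34391.
At the order-2 pole 5/3 set g(u) = (u - (5/3))^2*f(u) = -11/(21*(u + 4)**2).
Order-2 pole: residue = g'(a); g'(5/3) = 198/34391, so the residue is 198/34391.
List the singular points by increasing real part (a conjugate pair: the negative imaginary part first).

Radius of convergence at 0: 5/3.
At -4: a pole of order 2; residue -198/34391.
At 5/3: a pole of order 2; residue 198/34391.
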